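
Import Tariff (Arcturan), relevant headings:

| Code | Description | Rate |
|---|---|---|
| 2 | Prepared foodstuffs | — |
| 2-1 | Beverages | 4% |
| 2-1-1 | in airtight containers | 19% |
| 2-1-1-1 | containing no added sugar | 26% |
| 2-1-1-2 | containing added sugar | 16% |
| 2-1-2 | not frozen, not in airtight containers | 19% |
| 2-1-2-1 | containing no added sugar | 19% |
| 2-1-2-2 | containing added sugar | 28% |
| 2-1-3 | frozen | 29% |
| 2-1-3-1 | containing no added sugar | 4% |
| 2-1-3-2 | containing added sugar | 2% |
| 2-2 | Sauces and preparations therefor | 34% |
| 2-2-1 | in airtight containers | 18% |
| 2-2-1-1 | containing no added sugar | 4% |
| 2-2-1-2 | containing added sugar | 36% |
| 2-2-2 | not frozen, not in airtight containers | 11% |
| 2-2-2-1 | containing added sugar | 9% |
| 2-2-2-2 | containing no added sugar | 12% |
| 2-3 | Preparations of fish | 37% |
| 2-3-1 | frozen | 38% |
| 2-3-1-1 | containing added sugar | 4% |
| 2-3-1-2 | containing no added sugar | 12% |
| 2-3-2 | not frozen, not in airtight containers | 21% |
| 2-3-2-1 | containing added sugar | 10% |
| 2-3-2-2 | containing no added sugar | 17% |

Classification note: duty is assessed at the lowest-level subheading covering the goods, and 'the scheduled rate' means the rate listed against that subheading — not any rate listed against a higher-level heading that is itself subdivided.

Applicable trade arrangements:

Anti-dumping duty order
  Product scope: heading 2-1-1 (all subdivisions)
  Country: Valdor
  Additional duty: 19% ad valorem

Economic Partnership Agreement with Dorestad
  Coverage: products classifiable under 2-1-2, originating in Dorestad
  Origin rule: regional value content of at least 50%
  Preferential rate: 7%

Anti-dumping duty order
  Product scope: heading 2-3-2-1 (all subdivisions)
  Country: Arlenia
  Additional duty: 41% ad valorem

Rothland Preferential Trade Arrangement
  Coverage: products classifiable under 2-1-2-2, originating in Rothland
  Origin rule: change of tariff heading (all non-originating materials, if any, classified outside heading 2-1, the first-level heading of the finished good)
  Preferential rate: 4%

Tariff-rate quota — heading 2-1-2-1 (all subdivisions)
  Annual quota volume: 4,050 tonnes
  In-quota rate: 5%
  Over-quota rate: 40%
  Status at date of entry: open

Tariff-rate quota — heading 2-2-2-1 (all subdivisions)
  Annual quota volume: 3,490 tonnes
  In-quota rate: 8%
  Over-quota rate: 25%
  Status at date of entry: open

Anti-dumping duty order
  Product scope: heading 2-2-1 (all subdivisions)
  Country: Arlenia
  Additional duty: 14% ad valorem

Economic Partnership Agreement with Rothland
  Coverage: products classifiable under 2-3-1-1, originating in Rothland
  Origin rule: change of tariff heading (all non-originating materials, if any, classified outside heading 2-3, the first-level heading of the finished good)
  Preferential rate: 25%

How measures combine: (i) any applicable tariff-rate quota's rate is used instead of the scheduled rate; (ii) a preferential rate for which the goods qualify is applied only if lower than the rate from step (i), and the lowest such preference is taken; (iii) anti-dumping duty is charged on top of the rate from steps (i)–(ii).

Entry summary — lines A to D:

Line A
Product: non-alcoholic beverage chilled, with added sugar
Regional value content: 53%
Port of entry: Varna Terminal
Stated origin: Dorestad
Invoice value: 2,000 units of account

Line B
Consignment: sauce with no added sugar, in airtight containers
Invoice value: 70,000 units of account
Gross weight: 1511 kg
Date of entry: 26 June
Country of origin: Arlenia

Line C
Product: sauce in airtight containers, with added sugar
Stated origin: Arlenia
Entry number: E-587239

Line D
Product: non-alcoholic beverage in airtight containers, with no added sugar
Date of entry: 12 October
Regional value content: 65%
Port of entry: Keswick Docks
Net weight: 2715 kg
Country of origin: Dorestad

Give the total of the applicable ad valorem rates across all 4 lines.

101%

Line A: non-alcoholic beverage → 2-1; chilled → 2-1-2; with added sugar → 2-1-2-2. Scheduled 28%. Dorestad agreement on 2-1-2: RVC ≥ 50% → 7% available; preferential 7%. → 7%.
Line B: sauce → 2-2; in airtight containers → 2-2-1; with no added sugar → 2-2-1-1. Scheduled 4%. anti-dumping (Arlenia, 2-2-1): +14%; total 4% + 14% = 18%. → 18%.
Line C: sauce → 2-2; in airtight containers → 2-2-1; with added sugar → 2-2-1-2. Scheduled 36%. anti-dumping (Arlenia, 2-2-1): +14%; total 36% + 14% = 50%. → 50%.
Line D: non-alcoholic beverage → 2-1; in airtight containers → 2-1-1; with no added sugar → 2-1-1-1. Scheduled 26%. Dorestad agreement on 2-1-2: 2-1-1-1 not covered. → 26%.
Sum: 7% + 18% + 50% + 26% = 101%.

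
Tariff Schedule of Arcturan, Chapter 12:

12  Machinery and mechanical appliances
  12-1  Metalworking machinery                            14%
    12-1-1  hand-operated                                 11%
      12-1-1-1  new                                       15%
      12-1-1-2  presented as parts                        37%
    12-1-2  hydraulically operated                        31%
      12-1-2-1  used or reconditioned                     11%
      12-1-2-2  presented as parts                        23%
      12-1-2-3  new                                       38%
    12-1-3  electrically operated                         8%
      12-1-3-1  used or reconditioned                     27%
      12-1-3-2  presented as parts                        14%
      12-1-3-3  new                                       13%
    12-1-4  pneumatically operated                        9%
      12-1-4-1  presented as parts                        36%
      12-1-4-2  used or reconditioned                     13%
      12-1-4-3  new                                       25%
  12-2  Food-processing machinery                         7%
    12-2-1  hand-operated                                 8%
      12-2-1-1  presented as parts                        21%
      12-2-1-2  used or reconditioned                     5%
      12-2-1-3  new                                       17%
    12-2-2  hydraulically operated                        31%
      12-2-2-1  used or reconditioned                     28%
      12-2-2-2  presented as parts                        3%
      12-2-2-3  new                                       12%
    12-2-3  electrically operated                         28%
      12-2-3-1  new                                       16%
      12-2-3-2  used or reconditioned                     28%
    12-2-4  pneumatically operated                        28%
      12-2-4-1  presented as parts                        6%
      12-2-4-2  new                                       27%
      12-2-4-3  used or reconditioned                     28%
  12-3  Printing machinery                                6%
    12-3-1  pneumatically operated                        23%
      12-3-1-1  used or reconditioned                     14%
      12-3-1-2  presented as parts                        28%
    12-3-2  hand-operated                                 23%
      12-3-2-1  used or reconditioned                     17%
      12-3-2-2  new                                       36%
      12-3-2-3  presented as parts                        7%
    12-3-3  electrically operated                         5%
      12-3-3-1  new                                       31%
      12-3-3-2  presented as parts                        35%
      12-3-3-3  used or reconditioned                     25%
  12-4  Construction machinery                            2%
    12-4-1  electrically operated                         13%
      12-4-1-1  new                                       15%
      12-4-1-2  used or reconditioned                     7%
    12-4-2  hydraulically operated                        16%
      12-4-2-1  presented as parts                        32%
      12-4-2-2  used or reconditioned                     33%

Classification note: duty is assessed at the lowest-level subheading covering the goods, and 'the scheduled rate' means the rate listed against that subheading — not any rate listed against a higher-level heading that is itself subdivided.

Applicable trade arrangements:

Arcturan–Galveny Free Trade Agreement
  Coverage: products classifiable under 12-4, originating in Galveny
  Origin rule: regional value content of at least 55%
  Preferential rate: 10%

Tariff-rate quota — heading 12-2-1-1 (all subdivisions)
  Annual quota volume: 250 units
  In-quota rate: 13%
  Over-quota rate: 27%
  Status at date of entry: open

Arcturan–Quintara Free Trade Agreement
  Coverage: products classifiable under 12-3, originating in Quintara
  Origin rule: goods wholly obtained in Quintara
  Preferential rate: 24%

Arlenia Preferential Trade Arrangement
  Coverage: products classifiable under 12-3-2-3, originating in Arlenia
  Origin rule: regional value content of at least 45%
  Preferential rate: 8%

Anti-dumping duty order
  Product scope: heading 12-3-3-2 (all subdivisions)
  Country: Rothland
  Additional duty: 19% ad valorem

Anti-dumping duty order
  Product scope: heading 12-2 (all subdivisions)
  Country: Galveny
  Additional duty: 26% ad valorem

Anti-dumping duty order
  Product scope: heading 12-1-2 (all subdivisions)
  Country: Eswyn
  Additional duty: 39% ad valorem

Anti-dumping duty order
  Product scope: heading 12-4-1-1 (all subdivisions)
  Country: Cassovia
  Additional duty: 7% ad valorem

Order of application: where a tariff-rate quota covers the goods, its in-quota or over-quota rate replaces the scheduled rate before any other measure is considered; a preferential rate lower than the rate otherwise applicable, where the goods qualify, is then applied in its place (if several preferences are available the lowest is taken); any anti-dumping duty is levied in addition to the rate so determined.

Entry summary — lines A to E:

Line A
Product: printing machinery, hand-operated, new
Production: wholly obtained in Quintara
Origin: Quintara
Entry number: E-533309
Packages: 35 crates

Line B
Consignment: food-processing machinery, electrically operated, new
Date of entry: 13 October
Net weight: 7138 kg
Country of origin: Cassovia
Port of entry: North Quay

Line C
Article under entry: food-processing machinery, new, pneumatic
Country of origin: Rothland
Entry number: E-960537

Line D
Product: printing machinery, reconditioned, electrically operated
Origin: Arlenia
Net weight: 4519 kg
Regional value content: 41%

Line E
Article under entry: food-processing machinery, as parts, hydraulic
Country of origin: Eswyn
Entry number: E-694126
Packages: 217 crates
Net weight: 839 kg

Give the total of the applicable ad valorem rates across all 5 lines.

95%

Line A: printing → 12-3; hand-operated → 12-3-2; new → 12-3-2-2. Scheduled 36%. Quintara agreement on 12-3: wholly obtained → 24% available; preferential 24%. → 24%.
Line B: food-processing → 12-2; electrically operated → 12-2-3; new → 12-2-3-1. Scheduled 16%. No special measure applies. → 16%.
Line C: food-processing → 12-2; pneumatic → 12-2-4; new → 12-2-4-2. Scheduled 27%. No special measure applies. → 27%.
Line D: printing → 12-3; electrically operated → 12-3-3; reconditioned → 12-3-3-3. Scheduled 25%. Arlenia agreement on 12-3-2-3: 12-3-3-3 not covered. → 25%.
Line E: food-processing → 12-2; hydraulic → 12-2-2; as parts → 12-2-2-2. Scheduled 3%. No special measure applies. → 3%.
Sum: 24% + 16% + 27% + 25% + 3% = 95%.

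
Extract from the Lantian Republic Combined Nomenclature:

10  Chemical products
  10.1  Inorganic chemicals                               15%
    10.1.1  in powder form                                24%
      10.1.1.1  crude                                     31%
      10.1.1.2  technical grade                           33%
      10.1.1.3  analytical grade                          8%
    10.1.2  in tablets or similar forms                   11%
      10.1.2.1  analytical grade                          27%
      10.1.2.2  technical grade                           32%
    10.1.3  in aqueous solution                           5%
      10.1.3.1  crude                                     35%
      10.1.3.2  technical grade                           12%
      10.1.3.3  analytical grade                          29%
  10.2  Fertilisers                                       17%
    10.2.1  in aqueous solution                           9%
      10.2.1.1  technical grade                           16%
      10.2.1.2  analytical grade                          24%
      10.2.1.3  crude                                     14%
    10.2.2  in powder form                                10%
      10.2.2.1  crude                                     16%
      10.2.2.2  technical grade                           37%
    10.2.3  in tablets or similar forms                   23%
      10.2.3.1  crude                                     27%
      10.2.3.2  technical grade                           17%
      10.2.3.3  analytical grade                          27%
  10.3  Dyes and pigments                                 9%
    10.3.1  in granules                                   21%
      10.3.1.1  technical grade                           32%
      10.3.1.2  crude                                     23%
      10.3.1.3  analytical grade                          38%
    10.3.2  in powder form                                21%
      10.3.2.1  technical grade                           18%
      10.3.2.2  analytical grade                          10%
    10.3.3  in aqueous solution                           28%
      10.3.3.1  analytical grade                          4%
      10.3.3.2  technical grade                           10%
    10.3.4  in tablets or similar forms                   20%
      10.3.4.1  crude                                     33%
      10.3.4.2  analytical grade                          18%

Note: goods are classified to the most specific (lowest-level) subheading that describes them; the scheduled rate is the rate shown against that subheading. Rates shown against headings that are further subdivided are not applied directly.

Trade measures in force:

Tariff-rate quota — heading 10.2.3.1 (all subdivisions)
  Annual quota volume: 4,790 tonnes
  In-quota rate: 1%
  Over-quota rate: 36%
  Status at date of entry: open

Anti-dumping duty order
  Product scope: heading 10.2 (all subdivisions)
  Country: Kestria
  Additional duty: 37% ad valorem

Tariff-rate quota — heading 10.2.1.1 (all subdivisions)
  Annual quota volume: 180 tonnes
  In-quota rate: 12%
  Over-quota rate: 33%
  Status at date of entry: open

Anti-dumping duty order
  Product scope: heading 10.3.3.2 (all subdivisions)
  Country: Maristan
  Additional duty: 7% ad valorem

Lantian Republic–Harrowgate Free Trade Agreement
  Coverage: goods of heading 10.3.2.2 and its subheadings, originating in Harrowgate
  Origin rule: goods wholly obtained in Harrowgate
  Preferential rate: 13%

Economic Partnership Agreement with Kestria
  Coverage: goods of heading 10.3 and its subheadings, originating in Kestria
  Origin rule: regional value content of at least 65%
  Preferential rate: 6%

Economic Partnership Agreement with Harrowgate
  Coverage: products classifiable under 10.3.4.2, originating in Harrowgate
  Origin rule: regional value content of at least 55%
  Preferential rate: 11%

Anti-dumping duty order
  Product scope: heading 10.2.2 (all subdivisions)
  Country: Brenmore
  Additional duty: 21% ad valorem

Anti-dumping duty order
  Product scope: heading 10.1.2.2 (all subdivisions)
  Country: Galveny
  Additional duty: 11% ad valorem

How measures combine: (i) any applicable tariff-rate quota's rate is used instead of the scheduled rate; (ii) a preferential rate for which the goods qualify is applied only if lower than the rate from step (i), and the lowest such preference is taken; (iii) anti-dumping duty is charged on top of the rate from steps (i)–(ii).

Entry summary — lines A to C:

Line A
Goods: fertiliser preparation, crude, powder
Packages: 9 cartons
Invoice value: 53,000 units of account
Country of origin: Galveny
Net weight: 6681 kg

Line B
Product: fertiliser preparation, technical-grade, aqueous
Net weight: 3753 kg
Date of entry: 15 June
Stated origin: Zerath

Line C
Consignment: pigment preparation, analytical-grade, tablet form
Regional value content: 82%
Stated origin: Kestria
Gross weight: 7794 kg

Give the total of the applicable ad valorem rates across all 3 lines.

34%

Line A: fertiliser → 10.2; powder → 10.2.2; crude → 10.2.2.1. Scheduled 16%. No special measure applies. → 16%.
Line B: fertiliser → 10.2; aqueous → 10.2.1; technical-grade → 10.2.1.1. Scheduled 16%. quota on 10.2.1.1 open → in-quota 12%. → 12%.
Line C: pigment → 10.3; tablet form → 10.3.4; analytical-grade → 10.3.4.2. Scheduled 18%. Kestria agreement on 10.3: RVC ≥ 65% → 6% available; preferential 6%. → 6%.
Sum: 16% + 12% + 6% = 34%.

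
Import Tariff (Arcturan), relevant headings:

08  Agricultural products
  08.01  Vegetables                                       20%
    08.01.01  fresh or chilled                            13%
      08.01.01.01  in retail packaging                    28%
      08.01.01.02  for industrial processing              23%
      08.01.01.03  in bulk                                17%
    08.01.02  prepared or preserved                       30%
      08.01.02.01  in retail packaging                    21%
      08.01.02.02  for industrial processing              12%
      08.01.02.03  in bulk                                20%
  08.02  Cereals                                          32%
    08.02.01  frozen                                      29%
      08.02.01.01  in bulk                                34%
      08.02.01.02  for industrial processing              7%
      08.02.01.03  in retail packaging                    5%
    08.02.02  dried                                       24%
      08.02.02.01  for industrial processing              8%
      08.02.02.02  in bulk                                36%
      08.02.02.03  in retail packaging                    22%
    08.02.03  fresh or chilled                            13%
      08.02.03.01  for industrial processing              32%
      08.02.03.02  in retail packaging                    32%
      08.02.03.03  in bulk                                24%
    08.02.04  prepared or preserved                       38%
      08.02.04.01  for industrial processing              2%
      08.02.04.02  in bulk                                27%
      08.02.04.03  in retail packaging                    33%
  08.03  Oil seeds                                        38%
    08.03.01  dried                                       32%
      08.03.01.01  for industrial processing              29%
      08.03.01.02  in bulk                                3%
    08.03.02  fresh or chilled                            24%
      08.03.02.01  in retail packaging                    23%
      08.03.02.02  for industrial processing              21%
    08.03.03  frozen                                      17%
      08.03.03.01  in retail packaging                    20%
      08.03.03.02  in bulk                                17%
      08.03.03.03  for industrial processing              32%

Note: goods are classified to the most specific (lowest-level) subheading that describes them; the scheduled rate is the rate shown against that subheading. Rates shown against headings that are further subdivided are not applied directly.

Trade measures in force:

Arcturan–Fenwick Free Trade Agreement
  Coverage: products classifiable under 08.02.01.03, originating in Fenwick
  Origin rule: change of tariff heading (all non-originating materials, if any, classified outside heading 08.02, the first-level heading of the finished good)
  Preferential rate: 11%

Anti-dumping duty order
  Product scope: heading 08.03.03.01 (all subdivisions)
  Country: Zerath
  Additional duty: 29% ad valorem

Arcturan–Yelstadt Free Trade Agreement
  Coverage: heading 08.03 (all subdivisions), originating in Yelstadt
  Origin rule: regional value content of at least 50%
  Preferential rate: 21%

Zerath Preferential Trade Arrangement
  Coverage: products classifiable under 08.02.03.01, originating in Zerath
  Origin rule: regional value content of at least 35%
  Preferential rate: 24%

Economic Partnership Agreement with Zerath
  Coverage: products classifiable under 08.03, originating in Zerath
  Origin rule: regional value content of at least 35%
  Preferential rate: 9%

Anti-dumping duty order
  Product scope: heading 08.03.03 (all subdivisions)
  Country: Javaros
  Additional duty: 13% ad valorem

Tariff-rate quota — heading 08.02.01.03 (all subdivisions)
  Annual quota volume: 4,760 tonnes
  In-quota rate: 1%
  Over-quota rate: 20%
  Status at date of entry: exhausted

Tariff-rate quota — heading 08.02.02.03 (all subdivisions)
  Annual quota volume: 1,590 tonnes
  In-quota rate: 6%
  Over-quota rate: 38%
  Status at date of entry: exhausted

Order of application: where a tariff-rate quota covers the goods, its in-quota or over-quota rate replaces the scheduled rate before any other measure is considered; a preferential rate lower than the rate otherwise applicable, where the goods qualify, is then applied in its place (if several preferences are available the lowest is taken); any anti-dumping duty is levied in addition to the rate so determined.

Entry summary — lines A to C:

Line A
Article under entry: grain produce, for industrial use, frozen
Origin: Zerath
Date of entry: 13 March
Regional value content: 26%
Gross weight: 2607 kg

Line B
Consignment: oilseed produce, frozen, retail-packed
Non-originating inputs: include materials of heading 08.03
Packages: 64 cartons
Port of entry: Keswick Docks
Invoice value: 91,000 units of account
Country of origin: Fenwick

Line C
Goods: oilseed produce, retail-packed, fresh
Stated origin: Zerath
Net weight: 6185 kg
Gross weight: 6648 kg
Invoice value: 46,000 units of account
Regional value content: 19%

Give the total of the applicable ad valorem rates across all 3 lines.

Line A: grain → 08.02; frozen → 08.02.01; for industrial use → 08.02.01.02. Scheduled 7%. Zerath agreement on 08.02.03.01: 08.02.01.02 not covered; Zerath agreement on 08.03: 08.02.01.02 not covered. → 7%.
Line B: oilseed → 08.03; frozen → 08.03.03; retail-packed → 08.03.03.01. Scheduled 20%. Fenwick agreement on 08.02.01.03: 08.03.03.01 not covered. → 20%.
Line C: oilseed → 08.03; fresh → 08.03.02; retail-packed → 08.03.02.01. Scheduled 23%. Zerath agreement on 08.02.03.01: 08.03.02.01 not covered; Zerath agreement on 08.03: RVC < 35%. → 23%.
Sum: 7% + 20% + 23% = 50%.

50%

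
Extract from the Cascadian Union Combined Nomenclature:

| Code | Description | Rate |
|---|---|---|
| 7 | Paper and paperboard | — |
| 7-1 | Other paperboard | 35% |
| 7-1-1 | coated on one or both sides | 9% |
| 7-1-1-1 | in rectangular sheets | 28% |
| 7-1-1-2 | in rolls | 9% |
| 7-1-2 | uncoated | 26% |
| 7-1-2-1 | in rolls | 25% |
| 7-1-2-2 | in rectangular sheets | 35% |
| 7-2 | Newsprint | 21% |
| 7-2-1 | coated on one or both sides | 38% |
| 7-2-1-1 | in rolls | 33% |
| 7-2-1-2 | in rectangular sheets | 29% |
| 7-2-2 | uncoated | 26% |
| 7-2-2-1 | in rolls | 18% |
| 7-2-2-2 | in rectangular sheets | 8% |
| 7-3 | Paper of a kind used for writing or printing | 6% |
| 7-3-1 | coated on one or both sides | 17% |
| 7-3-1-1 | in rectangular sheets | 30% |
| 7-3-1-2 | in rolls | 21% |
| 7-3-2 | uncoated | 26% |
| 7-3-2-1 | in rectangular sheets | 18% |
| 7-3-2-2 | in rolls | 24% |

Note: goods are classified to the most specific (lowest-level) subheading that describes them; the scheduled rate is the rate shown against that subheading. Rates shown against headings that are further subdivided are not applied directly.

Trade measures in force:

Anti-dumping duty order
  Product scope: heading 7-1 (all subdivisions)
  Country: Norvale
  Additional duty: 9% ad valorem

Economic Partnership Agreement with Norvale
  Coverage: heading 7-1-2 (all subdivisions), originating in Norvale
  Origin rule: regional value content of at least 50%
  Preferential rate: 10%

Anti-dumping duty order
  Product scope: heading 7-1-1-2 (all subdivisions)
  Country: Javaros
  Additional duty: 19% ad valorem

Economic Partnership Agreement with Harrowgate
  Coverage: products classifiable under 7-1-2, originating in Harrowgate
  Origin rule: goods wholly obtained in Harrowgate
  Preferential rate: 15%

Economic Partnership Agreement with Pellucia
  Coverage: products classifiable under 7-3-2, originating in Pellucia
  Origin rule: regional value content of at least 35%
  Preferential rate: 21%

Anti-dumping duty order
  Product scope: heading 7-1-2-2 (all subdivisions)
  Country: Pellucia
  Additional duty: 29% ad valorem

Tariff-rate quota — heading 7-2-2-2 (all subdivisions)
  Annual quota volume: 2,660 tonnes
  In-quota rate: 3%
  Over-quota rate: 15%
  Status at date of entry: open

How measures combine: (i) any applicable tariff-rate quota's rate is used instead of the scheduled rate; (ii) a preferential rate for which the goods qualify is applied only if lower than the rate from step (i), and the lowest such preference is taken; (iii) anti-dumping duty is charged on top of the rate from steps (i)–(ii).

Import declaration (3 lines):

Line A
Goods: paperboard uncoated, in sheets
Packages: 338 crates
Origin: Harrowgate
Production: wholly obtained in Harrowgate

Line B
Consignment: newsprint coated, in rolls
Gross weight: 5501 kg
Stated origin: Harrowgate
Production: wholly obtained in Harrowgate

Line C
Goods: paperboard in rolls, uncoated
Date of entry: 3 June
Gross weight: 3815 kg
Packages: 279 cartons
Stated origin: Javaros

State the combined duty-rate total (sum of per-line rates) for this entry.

Line A: paperboard → 7-1; uncoated → 7-1-2; in sheets → 7-1-2-2. Scheduled 35%. Harrowgate agreement on 7-1-2: wholly obtained → 15% available; preferential 15%. → 15%.
Line B: newsprint → 7-2; coated → 7-2-1; in rolls → 7-2-1-1. Scheduled 33%. Harrowgate agreement on 7-1-2: 7-2-1-1 not covered. → 33%.
Line C: paperboard → 7-1; uncoated → 7-1-2; in rolls → 7-1-2-1. Scheduled 25%. No special measure applies. → 25%.
Sum: 15% + 33% + 25% = 73%.

73%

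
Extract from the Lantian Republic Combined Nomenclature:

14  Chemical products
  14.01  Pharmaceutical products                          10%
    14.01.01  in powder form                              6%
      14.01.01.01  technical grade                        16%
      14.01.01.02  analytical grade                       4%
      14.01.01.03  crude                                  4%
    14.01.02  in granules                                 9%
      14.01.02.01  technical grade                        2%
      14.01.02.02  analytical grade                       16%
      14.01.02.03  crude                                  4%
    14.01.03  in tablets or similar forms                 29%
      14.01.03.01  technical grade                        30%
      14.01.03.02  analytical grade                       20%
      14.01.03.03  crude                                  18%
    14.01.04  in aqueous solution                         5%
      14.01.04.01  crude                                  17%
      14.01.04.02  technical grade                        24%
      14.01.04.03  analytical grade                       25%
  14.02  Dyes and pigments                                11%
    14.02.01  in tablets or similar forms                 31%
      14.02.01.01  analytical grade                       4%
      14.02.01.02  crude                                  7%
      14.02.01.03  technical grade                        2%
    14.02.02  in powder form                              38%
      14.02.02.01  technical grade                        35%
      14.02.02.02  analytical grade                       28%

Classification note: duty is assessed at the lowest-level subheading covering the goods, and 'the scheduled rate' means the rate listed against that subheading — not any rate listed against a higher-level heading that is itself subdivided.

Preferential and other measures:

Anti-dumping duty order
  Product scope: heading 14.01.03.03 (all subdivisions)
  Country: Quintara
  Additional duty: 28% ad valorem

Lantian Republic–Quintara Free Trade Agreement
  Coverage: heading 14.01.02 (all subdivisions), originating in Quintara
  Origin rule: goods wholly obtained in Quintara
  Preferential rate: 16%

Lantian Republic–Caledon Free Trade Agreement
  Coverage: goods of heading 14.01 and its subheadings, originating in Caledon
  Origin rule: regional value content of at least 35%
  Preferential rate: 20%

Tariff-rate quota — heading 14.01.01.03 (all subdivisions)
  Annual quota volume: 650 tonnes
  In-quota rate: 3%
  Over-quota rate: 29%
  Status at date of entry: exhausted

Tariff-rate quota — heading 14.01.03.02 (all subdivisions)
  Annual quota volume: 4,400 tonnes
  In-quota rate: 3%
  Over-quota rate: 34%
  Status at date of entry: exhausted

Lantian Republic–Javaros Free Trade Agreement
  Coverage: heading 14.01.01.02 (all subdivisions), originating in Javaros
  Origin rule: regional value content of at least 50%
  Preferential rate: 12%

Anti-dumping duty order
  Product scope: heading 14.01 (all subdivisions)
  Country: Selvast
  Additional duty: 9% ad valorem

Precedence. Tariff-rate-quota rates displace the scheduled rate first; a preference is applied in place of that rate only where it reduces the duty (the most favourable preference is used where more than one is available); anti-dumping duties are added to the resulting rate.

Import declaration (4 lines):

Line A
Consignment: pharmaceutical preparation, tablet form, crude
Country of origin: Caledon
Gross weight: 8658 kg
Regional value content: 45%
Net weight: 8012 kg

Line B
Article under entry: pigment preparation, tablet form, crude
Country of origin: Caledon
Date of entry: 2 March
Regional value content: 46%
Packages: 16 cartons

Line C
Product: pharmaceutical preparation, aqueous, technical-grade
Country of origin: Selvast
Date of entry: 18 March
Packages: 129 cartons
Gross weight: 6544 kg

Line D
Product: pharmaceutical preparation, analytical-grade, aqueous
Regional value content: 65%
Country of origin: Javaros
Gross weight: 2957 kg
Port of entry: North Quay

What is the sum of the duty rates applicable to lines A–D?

Line A: pharmaceutical → 14.01; tablet form → 14.01.03; crude → 14.01.03.03. Scheduled 18%. Caledon agreement on 14.01: RVC ≥ 35% → 20% available; preference 20% not lower than 18% → no reduction. → 18%.
Line B: pigment → 14.02; tablet form → 14.02.01; crude → 14.02.01.02. Scheduled 7%. Caledon agreement on 14.01: 14.02.01.02 not covered. → 7%.
Line C: pharmaceutical → 14.01; aqueous → 14.01.04; technical-grade → 14.01.04.02. Scheduled 24%. anti-dumping (Selvast, 14.01): +9%; total 24% + 9% = 33%. → 33%.
Line D: pharmaceutical → 14.01; aqueous → 14.01.04; analytical-grade → 14.01.04.03. Scheduled 25%. Javaros agreement on 14.01.01.02: 14.01.04.03 not covered. → 25%.
Sum: 18% + 7% + 33% + 25% = 83%.

83%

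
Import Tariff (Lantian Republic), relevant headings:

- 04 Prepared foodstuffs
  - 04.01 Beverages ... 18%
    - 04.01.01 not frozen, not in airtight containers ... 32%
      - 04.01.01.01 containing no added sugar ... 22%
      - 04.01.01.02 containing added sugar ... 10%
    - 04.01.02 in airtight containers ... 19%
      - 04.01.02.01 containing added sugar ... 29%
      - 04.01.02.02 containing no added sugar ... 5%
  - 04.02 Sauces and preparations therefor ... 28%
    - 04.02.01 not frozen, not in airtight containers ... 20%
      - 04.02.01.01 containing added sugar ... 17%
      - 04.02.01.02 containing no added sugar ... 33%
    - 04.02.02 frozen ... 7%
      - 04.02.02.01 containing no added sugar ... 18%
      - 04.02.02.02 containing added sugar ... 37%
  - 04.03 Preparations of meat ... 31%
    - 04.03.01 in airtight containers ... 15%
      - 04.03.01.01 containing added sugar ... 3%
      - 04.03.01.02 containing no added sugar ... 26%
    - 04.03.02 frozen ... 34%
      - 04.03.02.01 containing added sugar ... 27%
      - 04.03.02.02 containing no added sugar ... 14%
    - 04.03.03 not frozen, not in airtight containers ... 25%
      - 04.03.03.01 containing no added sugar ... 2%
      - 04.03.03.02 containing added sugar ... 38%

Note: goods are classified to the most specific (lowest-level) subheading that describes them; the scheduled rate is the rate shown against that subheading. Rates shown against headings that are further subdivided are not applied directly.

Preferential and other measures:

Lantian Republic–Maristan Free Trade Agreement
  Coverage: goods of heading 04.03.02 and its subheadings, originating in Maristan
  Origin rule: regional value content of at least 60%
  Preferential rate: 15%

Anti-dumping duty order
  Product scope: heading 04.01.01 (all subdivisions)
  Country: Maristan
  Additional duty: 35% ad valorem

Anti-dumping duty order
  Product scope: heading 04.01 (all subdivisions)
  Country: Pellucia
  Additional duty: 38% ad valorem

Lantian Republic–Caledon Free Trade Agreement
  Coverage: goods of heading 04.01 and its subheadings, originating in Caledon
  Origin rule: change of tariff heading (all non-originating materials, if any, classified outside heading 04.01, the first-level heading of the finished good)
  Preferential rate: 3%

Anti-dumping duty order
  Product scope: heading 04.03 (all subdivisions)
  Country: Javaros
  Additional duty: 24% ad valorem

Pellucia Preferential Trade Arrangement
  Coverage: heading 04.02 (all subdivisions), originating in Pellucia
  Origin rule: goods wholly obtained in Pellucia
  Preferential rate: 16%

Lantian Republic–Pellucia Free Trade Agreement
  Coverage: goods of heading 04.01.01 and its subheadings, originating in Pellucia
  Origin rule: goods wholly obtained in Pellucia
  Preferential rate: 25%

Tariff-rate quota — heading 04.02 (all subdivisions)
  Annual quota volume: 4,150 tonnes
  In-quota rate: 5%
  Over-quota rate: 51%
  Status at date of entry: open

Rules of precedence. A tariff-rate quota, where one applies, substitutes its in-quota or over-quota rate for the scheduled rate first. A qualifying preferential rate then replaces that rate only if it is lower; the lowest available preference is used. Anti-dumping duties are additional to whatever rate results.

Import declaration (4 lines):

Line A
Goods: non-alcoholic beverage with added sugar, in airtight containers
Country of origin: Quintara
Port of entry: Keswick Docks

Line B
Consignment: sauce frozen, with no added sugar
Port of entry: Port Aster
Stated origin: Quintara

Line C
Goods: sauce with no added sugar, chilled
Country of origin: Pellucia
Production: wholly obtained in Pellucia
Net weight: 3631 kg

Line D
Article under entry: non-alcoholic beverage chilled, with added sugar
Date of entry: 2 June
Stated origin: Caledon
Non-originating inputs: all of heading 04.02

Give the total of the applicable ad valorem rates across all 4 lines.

Line A: non-alcoholic beverage → 04.01; in airtight containers → 04.01.02; with added sugar → 04.01.02.01. Scheduled 29%. No special measure applies. → 29%.
Line B: sauce → 04.02; frozen → 04.02.02; with no added sugar → 04.02.02.01. Scheduled 18%. quota on 04.02 open → in-quota 5%. → 5%.
Line C: sauce → 04.02; chilled → 04.02.01; with no added sugar → 04.02.01.02. Scheduled 33%. quota on 04.02 open → in-quota 5%; Pellucia agreement on 04.02: wholly obtained → 16% available; Pellucia agreement on 04.01.01: 04.02.01.02 not covered; preference 16% not lower than 5% → no reduction. → 5%.
Line D: non-alcoholic beverage → 04.01; chilled → 04.01.01; with added sugar → 04.01.01.02. Scheduled 10%. Caledon agreement on 04.01: CTH met → 3% available; preferential 3%. → 3%.
Sum: 29% + 5% + 5% + 3% = 42%.

42%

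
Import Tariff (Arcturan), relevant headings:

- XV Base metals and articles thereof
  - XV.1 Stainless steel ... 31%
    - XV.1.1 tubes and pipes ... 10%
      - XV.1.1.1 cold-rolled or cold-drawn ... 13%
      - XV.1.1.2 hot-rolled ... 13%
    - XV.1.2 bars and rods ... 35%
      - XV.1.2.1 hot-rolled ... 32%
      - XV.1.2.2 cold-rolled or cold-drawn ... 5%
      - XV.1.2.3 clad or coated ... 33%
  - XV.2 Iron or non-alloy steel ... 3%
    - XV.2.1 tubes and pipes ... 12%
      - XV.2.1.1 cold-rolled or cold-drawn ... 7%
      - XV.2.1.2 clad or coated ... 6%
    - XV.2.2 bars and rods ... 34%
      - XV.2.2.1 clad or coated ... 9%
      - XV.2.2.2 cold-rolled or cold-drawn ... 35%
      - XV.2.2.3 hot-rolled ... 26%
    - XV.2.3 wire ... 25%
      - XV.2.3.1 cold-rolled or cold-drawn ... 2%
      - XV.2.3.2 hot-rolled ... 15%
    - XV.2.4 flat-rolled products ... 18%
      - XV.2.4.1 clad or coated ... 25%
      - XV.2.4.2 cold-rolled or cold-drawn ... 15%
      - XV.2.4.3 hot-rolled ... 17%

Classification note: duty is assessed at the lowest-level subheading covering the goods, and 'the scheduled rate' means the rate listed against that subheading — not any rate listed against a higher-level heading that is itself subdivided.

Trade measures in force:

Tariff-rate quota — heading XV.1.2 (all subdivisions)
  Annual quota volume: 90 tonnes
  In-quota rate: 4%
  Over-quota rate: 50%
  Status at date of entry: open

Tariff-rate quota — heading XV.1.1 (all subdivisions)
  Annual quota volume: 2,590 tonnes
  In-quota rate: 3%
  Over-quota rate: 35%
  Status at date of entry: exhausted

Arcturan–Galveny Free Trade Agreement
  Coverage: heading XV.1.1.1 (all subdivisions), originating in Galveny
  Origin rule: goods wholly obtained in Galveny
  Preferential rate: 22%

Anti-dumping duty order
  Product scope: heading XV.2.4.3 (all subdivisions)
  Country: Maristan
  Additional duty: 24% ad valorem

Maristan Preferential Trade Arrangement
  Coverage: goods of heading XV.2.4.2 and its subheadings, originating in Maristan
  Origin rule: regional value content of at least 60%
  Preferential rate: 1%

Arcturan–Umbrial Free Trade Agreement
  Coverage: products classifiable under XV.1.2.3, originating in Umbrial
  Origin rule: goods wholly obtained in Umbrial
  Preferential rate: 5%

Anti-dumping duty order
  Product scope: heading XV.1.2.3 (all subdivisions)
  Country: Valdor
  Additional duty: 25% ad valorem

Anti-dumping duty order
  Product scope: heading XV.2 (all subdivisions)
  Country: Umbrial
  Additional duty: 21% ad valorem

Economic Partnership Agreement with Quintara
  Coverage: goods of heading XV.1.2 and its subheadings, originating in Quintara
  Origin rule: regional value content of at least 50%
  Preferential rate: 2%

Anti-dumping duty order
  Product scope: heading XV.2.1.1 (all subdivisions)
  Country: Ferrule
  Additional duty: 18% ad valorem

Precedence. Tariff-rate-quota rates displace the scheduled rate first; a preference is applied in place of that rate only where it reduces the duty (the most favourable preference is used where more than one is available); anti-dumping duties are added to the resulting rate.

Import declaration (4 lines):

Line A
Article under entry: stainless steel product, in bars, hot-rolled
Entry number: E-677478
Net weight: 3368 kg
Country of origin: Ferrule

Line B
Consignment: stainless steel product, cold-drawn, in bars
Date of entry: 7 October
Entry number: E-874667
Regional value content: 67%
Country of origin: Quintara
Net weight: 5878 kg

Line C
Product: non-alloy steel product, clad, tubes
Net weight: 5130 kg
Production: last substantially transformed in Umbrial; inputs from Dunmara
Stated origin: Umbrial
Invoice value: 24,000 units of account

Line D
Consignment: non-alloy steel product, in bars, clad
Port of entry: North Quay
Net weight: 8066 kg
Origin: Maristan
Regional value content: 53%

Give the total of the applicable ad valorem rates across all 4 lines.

Line A: stainless steel → XV.1; in bars → XV.1.2; hot-rolled → XV.1.2.1. Scheduled 32%. quota on XV.1.2 open → in-quota 4%. → 4%.
Line B: stainless steel → XV.1; in bars → XV.1.2; cold-drawn → XV.1.2.2. Scheduled 5%. quota on XV.1.2 open → in-quota 4%; Quintara agreement on XV.1.2: RVC ≥ 50% → 2% available; preferential 2%. → 2%.
Line C: non-alloy steel → XV.2; tubes → XV.2.1; clad → XV.2.1.2. Scheduled 6%. Umbrial agreement on XV.1.2.3: XV.2.1.2 not covered; anti-dumping (Umbrial, XV.2): +21%; total 6% + 21% = 27%. → 27%.
Line D: non-alloy steel → XV.2; in bars → XV.2.2; clad → XV.2.2.1. Scheduled 9%. Maristan agreement on XV.2.4.2: XV.2.2.1 not covered. → 9%.
Sum: 4% + 2% + 27% + 9% = 42%.

42%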